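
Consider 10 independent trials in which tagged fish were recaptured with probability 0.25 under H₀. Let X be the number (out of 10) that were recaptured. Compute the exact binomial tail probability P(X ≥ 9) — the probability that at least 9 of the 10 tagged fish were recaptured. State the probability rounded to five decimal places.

P = 0.00003

X is binomial with n = 10 and p = 0.25.
P(X ≥ 9) = C(10,9)·0.25^9·0.75^1 + C(10,10)·0.25^10·0.75^0.
= 0.000029 + 0.000001 = 0.00003.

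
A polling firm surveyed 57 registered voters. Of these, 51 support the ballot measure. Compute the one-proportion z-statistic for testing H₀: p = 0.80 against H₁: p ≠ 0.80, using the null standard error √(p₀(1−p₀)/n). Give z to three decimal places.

The sample proportion is 51/57 = 0.89474.
Null standard error: √(0.80·0.20/57) = √0.002807018 = 0.052981.
z = (0.89474 − 0.80)/0.052981 = 0.09474/0.052981 = 1.788.

z = 1.788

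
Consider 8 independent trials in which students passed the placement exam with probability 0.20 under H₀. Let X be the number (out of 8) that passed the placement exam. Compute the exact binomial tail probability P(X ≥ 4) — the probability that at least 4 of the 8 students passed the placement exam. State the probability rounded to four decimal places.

X ~ Binomial(n=8, p=0.20).
P(X ≥ 4) = Σ_{j=4}^{8} C(8,j)·0.20^j·0.80^{8−j}.
= 0.045875 + 0.009175 + 0.001147 + 0.000082 + 0.000003 = 0.0563.

P = 0.0563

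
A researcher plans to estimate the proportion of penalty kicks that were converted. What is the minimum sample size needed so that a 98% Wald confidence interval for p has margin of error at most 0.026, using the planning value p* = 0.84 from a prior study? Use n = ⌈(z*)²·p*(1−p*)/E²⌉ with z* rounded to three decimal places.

z* = 2.326 at the 98% level.
p*(1−p*) = 0.84·0.16 = 0.1344.
(z*)²·p*(1−p*)/E² = 5.410276·0.1344/0.000676 = 1075.653.
⌈1075.653⌉ = 1076.

n = 1076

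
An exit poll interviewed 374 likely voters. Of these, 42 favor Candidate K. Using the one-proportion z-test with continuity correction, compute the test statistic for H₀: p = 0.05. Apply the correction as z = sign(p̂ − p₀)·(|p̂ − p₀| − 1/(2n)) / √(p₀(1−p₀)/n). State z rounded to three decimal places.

z = 5.409

Sample proportion p̂ = 42/374 = 0.11230. p̂ − p₀ = 0.062299.
Continuity correction 1/(2n) = 1/748 = 0.001337.
Corrected numerator: |0.062299| − 0.001337 = 0.060962.
SE₀ = √(0.05·0.95/374) = 0.011270.
z = +0.060962/0.011270 = 5.409.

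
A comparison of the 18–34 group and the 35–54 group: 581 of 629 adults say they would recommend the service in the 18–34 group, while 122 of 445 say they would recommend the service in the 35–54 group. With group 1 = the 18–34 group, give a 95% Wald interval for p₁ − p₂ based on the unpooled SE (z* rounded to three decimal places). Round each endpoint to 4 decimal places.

(0.6032, 0.6959)

p̂₁ = 0.92369, p̂₂ = 0.27416, so the observed difference is 0.64953.
Unpooled SE = √(p̂₁(1−p̂₁)/n₁ + p̂₂(1−p̂₂)/n₂) = √(0.000112064 + 0.000447180) = 0.023648.
z* = 1.960 at the 95% level. Margin = 1.960·0.023648 = 0.04635.
CI: 0.64953 ± 0.04635 = (0.6032, 0.6959).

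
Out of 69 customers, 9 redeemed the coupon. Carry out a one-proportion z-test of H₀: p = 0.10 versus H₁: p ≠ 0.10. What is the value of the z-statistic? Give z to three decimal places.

z = 0.843

With x = 9 successes in n = 69, p̂ = 0.13043.
Null standard error: √(0.10·0.90/69) = √0.001304348 = 0.036116.
Test statistic: z = 0.03043/0.036116 = 0.843.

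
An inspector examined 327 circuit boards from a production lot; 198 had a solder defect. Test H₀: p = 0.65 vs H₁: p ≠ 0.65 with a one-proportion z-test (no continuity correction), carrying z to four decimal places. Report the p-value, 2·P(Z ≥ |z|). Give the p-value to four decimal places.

Sample proportion p̂ = 198/327 = 0.60550.
Under H₀, SE = √(p₀(1−p₀)/n) = √(0.65·0.35/327) = √0.000695719 = 0.026376.
Test statistic (full precision, shown to 4 dp): z = (198/327 − 0.65)/SE₀ ≈ -1.6869.
p-value = 2·P(Z ≥ |z|) with z = -1.6869 → 0.0916.

p-value = 0.0916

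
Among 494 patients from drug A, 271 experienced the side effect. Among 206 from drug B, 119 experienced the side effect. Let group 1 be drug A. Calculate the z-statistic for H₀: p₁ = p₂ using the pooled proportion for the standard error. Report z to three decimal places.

p̂₁ = 271/494 = 0.54858, p̂₂ = 119/206 = 0.57767.
Pooling: p̂ = 390/700 = 0.55714.
SE = √[p̂(1−p̂)(1/n₁+1/n₂)] = √[0.55714·0.44286·(1/494+1/206)] ≈ 0.041197.
z = (p̂₁ − p̂₂)/SE = (0.54858 − 0.57767)/0.041197 = -0.02909/0.041197 = -0.706.

z = -0.706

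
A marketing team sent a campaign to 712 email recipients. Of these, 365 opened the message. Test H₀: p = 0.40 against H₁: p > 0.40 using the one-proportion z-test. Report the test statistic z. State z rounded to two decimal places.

z = 6.14

p̂ = 365/712 = 0.51264.
Null standard error: √(0.40·0.60/712) = √0.000337079 = 0.018360.
Test statistic: z = 0.11264/0.018360 = 6.14.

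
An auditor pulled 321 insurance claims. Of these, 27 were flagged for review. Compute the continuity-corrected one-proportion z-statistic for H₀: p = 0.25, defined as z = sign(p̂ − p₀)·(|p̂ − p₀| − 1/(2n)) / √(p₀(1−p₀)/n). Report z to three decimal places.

The sample proportion is 27/321 = 0.08411. p̂ − p₀ = -0.165888.
1/(2n) = 0.001558.
Corrected numerator: |-0.165888| − 0.001558 = 0.164330.
Null standard error: √(0.25·0.75/321) = √0.000584112 = 0.024168.
z = (−)0.164330/0.024168 = -6.799.

z = -6.799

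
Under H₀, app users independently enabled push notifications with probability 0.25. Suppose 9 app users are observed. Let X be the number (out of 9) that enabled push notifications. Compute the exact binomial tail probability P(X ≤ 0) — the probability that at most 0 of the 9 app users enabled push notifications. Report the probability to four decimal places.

P = 0.0751

X ~ Binomial(n=9, p=0.25).
P(X ≤ 0) = C(9,0)·0.25^0·0.75^9.
= 0.075085 = 0.0751.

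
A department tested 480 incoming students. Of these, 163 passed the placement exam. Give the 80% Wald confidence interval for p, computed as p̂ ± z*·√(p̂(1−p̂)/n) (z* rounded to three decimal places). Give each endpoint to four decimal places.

The sample proportion is 163/480 = 0.33958.
Standard error of p̂: √(0.224266/480) = √0.000467222 = 0.021615.
z* = 1.282 at the 80% level.
Margin of error: 1.282 × 0.021615 = 0.02771.
So the interval runs from 0.3119 to 0.3673.

(0.3119, 0.3673)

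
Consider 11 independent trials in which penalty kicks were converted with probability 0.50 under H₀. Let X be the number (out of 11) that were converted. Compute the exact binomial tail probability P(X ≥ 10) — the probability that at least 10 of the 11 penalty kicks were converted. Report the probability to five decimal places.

X ~ Binomial(n=11, p=0.50).
P(X ≥ 10) = C(11,10)·0.50^10·0.50^1 + C(11,11)·0.50^11·0.50^0.
= 0.005371 + 0.000488 = 0.00586.

P = 0.00586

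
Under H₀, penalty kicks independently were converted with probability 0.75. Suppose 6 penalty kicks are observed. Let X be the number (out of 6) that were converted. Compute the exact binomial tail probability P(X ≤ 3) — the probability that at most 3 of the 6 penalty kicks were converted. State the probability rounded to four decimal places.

P = 0.1694

X ~ Binomial(n=6, p=0.75).
P(X ≤ 3) = C(6,0)·0.75^0·0.25^6 + C(6,1)·0.75^1·0.25^5 + C(6,2)·0.75^2·0.25^4 + C(6,3)·0.75^3·0.25^3.
= 0.000244 + 0.004395 + 0.032959 + 0.131836 = 0.1694.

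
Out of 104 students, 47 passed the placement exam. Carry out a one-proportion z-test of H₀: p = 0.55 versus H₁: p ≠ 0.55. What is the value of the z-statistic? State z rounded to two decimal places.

z = -2.01

The sample proportion is 47/104 = 0.45192.
Under H₀, SE = √(p₀(1−p₀)/n) = √(0.55·0.45/104) = √0.002379808 = 0.048783.
z = (0.45192 − 0.55)/0.048783 = -0.09808/0.048783 = -2.01.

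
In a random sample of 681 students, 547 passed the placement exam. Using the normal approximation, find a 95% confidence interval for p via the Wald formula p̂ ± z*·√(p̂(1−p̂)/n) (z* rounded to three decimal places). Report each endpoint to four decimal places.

Sample proportion p̂ = 547/681 = 0.80323.
SE = √(p̂(1−p̂)/n) = √(0.158051/681) = 0.015234.
For 95% confidence, z* = 1.960.
Margin = 1.960·0.015234 = 0.02986.
So the interval runs from 0.7734 to 0.8331.

(0.7734, 0.8331)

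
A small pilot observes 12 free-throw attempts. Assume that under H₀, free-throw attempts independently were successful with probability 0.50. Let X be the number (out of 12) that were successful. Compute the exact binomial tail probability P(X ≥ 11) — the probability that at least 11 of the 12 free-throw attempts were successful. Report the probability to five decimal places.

X ~ Binomial(n=12, p=0.50).
P(X ≥ 11) = C(12,11)·0.50^11·0.50^1 + C(12,12)·0.50^12·0.50^0.
= 0.002930 + 0.000244 = 0.00317.

P = 0.00317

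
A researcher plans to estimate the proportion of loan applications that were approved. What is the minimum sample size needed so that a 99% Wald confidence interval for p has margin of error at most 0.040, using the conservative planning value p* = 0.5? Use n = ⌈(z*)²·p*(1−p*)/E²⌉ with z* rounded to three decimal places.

n = 1037

The 99% critical value is z* = 2.576.
p*(1−p*) = 0.50·0.50 = 0.2500.
(z*)²·p*(1−p*)/E² = 6.635776·0.2500/0.001600 = 1036.840.
Rounding up, n = 1037.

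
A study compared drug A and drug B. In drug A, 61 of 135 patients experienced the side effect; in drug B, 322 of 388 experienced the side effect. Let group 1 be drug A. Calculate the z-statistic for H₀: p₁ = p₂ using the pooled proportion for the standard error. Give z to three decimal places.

z = -8.545

Sample proportions: p̂₁ = 61/135 = 0.45185 and p̂₂ = 322/388 = 0.82990.
Pooled p̂ = (61+322)/(135+388) = 383/523 = 0.73231.
SE = √[p̂(1−p̂)(1/n₁+1/n₂)] = √[0.73231·0.26769·(1/135+1/388)] ≈ 0.044241.
z = (p̂₁ − p̂₂)/SE = (0.45185 − 0.82990)/0.044241 = -0.37805/0.044241 = -8.545.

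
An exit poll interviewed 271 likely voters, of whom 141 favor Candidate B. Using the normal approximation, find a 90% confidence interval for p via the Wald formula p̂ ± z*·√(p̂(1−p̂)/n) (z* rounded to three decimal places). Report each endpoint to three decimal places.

(0.470, 0.570)

p̂ = 141/271 = 0.52030.
Standard error of p̂: √(0.249588/271) = √0.000920989 = 0.030348.
For 90% confidence, z* = 1.645.
Margin = 1.645·0.030348 = 0.04992.
CI: 0.52030 ± 0.04992 = (0.470, 0.570).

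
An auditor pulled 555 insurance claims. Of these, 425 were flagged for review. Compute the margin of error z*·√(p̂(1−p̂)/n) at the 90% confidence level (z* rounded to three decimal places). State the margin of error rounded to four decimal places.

ME = 0.0296

The sample proportion is 425/555 = 0.76577.
SE = √(p̂(1−p̂)/n) = √(0.179369/555) = 0.017977.
For 90% confidence, z* = 1.645.
So ME = 0.0296.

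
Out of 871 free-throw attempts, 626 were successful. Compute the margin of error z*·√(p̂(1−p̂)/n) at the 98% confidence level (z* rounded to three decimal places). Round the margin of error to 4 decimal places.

ME = 0.0354

With x = 626 successes in n = 871, p̂ = 0.71871.
SE(p̂) = √(0.71871·0.28129/871) = 0.015235.
The 98% critical value is z* = 2.326.
So ME = 0.0354.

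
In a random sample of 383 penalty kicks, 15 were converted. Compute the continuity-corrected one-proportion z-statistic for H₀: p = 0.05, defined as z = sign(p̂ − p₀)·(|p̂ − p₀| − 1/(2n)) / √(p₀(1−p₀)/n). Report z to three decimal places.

p̂ = 15/383 = 0.03916. p̂ − p₀ = -0.010836.
Continuity correction 1/(2n) = 1/766 = 0.001305.
Corrected numerator: |-0.010836| − 0.001305 = 0.009531.
Under H₀, SE = √(p₀(1−p₀)/n) = √(0.05·0.95/383) = √0.000124021 = 0.011136.
z = (−)0.009531/0.011136 = -0.856.

z = -0.856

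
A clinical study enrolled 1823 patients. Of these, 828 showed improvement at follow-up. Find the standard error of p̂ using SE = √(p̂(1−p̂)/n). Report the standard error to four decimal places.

SE = 0.0117

The sample proportion is 828/1823 = 0.45420.
p̂(1−p̂) = 0.247902.
Dividing by n and taking the root: √0.000135986 = 0.0117.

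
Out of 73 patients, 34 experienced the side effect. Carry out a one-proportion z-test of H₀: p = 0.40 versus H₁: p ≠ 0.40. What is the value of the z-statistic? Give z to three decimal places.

z = 1.147

The sample proportion is 34/73 = 0.46575.
Null standard error: √(0.40·0.60/73) = √0.003287671 = 0.057338.
z = (p̂ − p₀)/SE = (0.46575 − 0.40)/0.057338 = 1.147.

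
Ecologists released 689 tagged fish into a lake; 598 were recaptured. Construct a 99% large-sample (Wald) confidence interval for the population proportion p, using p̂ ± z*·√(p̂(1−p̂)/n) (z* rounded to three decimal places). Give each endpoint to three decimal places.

(0.835, 0.901)

The sample proportion is 598/689 = 0.86792.
SE = √(p̂(1−p̂)/n) = √(0.114632/689) = 0.012899.
z* = 2.576 at the 99% level.
Margin = 2.576·0.012899 = 0.03323.
CI: 0.86792 ± 0.03323 = (0.835, 0.901).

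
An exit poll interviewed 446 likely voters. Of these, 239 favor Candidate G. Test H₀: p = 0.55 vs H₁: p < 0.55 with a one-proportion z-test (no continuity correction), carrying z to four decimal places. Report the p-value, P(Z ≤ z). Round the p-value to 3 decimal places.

p-value = 0.274

Sample proportion p̂ = 239/446 = 0.53587.
SE₀ = √(0.55·0.45/446) = 0.023557.
z = (p̂ − p₀)/SE = (239/446 − 0.55)/0.023557 ≈ -0.5996.
From the standard normal, P(Z ≤ z) = 0.274.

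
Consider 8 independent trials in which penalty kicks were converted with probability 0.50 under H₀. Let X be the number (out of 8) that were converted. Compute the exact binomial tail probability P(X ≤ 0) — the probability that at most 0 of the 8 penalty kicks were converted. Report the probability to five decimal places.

X is binomial with n = 8 and p = 0.50.
P(X ≤ 0) = C(8,0)·0.50^0·0.50^8.
= 0.003906 = 0.00391.

P = 0.00391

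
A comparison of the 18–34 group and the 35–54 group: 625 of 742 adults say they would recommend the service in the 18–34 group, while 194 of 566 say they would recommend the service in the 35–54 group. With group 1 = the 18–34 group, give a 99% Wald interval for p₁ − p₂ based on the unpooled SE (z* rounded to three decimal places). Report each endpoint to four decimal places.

p̂₁ = 0.84232, p̂₂ = 0.34276, so the observed difference is 0.49956.
Unpooled SE = √(p̂₁(1−p̂₁)/n₁ + p̂₂(1−p̂₂)/n₂) = √(0.000179000 + 0.000398011) = 0.024021.
z* = 2.576 at the 99% level. Margin = 2.576·0.024021 = 0.06188.
So the interval runs from 0.4377 to 0.5614.

(0.4377, 0.5614)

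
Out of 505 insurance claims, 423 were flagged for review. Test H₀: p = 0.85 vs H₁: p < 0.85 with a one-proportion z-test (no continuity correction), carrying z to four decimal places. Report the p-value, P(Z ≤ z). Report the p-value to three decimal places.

Sample proportion p̂ = 423/505 = 0.83762.
SE₀ = √(0.85·0.15/505) = 0.015889.
z = (p̂ − p₀)/SE = (423/505 − 0.85)/0.015889 ≈ -0.7789.
p-value = P(Z ≤ z) with z = -0.7789 → 0.218.

p-value = 0.218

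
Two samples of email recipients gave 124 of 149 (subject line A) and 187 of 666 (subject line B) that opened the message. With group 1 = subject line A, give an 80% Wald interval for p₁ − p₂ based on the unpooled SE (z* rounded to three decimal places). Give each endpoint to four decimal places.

(0.5063, 0.5966)

p̂₁ = 124/149 = 0.83221, p̂₂ = 187/666 = 0.28078; p̂₁ − p̂₂ = 0.55143.
SE = √(0.000937137 + 0.000303218) = √0.001240355 = 0.035219.
z* = 1.282 at the 80% level. Margin of error = 0.04515.
Interval: 0.55143 ± 0.04515 → (0.5063, 0.5966).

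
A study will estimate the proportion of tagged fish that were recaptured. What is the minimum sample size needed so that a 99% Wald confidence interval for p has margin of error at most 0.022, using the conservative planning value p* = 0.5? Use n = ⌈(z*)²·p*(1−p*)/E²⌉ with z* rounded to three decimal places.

n = 3428

z* = 2.576 at the 99% level.
p*(1−p*) = 0.50·0.50 = 0.2500.
Required n before rounding: 6.635776 × 0.2500 / 0.022² = 3427.570.
⌈3427.570⌉ = 3428.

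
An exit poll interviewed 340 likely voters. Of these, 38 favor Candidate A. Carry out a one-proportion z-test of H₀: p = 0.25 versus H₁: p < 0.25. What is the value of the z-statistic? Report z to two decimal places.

z = -5.89

With x = 38 successes in n = 340, p̂ = 0.11176.
Null standard error: √(0.25·0.75/340) = √0.000551471 = 0.023483.
z = (0.11176 − 0.25)/0.023483 = -0.13824/0.023483 = -5.89.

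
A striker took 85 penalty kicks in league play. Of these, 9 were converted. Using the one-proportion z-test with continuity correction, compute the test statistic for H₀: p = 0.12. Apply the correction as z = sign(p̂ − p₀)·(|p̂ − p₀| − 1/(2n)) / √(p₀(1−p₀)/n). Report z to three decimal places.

With x = 9 successes in n = 85, p̂ = 0.10588. p̂ − p₀ = -0.014118.
1/(2n) = 0.005882.
Corrected numerator: |-0.014118| − 0.005882 = 0.008236.
SE₀ = √(0.12·0.88/85) = 0.035247.
z = (−)0.008236/0.035247 = -0.234.

z = -0.234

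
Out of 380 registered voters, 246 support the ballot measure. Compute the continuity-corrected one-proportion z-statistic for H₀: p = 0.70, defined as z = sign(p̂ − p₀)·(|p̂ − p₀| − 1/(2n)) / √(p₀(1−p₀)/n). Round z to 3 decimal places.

z = -2.183

With x = 246 successes in n = 380, p̂ = 0.64737. p̂ − p₀ = -0.052632.
Continuity correction 1/(2n) = 1/760 = 0.001316.
Corrected numerator: |-0.052632| − 0.001316 = 0.051316.
Under H₀, SE = √(p₀(1−p₀)/n) = √(0.70·0.30/380) = √0.000552632 = 0.023508.
z = (−)0.051316/0.023508 = -2.183.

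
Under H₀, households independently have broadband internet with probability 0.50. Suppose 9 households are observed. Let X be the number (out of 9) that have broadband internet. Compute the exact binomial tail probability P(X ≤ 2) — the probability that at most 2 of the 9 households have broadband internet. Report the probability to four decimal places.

P = 0.0898

X is binomial with n = 9 and p = 0.50.
P(X ≤ 2) = C(9,0)·0.50^0·0.50^9 + C(9,1)·0.50^1·0.50^8 + C(9,2)·0.50^2·0.50^7.
= 0.001953 + 0.017578 + 0.070312 = 0.0898.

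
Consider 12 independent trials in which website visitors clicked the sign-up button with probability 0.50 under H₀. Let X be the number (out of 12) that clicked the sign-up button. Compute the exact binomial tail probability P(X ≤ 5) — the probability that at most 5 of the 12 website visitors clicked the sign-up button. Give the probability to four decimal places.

P = 0.3872

X is binomial with n = 12 and p = 0.50.
P(X ≤ 5) = Σ_{j=0}^{5} C(12,j)·0.50^j·0.50^{12−j}.
= 0.000244 + 0.002930 + 0.016113 + 0.053711 + 0.120850 + 0.193359 = 0.3872.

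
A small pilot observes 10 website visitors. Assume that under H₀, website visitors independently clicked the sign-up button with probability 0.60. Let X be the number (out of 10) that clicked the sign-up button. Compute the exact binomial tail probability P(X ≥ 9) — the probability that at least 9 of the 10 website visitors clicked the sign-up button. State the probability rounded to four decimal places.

P = 0.0464

X is binomial with n = 10 and p = 0.60.
P(X ≥ 9) = C(10,9)·0.60^9·0.40^1 + C(10,10)·0.60^10·0.40^0.
= 0.040311 + 0.006047 = 0.0464.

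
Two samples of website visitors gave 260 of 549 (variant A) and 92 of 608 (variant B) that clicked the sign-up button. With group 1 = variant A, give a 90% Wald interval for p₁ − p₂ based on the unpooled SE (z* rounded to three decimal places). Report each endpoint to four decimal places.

(0.2798, 0.3647)

p̂₁ = 260/549 = 0.47359, p̂₂ = 92/608 = 0.15132; p̂₁ − p̂₂ = 0.32227.
SE = √(0.000454103 + 0.000211216) = √0.000665319 = 0.025794.
The 90% critical value is z* = 1.645. Margin of error = 0.04243.
So the interval runs from 0.2798 to 0.3647.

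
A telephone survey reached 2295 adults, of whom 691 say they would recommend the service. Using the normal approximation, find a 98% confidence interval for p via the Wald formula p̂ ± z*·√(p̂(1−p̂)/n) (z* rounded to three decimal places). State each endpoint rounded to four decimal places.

p̂ = 691/2295 = 0.30109.
SE(p̂) = √(0.30109·0.69891/2295) = 0.009576.
For 98% confidence, z* = 2.326.
Margin = 2.326·0.009576 = 0.02227.
Interval: 0.30109 ± 0.02227 → (0.2788, 0.3234).

(0.2788, 0.3234)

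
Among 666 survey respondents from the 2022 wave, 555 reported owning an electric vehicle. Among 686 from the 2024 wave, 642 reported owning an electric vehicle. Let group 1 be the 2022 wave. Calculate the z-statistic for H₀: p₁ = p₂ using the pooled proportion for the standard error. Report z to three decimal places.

z = -5.916

p̂₁ = 555/666 = 0.83333, p̂₂ = 642/686 = 0.93586.
Pooling: p̂ = 1197/1352 = 0.88536.
Pooled SE = √[0.1015015·0.00295923] ≈ 0.017331.
z = -0.10253/0.017331 = -5.916.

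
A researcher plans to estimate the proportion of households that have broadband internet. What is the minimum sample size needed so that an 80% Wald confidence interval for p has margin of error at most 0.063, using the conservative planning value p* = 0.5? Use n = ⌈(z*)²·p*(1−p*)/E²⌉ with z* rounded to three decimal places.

The 80% critical value is z* = 1.282.
p*(1−p*) = 0.50·0.50 = 0.2500.
(z*)²·p*(1−p*)/E² = 1.643524·0.2500/0.003969 = 103.523.
⌈103.523⌉ = 104.

n = 104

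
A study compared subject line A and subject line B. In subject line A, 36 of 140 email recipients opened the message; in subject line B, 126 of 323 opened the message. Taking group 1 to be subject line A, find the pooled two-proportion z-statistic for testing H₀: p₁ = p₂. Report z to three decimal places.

z = -2.755

Sample proportions: p̂₁ = 36/140 = 0.25714 and p̂₂ = 126/323 = 0.39009.
Pooling: p̂ = 162/463 = 0.34989.
Pooled SE = √[0.2274676·0.01023883] ≈ 0.048260.
z = -0.13295/0.048260 = -2.755.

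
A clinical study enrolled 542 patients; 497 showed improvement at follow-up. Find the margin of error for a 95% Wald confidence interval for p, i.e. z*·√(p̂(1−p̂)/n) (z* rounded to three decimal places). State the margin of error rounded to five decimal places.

ME = 0.02323

The sample proportion is 497/542 = 0.91697.
SE(p̂) = √(0.91697·0.08303/542) = 0.011852.
For 95% confidence, z* = 1.960.
ME = 1.960·0.011852 = 0.02323.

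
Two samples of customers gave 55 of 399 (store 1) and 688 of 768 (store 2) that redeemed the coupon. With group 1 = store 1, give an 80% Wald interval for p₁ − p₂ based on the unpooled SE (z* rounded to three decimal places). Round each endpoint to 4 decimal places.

p̂₁ = 0.13784, p̂₂ = 0.89583, so the observed difference is -0.75799.
Unpooled SE = √(p̂₁(1−p̂₁)/n₁ + p̂₂(1−p̂₂)/n₂) = √(0.000297853 + 0.000121505) = 0.020478.
z* = 1.282 at the 80% level. Margin of error = 0.02625.
Interval: -0.75799 ± 0.02625 → (-0.7842, -0.7317).

(-0.7842, -0.7317)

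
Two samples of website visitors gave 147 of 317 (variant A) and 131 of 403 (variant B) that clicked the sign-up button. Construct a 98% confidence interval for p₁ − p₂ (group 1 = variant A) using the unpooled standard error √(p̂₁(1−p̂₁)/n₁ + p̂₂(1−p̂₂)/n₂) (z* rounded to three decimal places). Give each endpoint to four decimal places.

(0.0539, 0.2235)

p̂₁ = 147/317 = 0.46372, p̂₂ = 131/403 = 0.32506; p̂₁ − p̂₂ = 0.13866.
Unpooled SE = √(p̂₁(1−p̂₁)/n₁ + p̂₂(1−p̂₂)/n₂) = √(0.000784492 + 0.000544409) = 0.036454.
For 98% confidence, z* = 2.326. Margin = 2.326·0.036454 = 0.08479.
So the interval runs from 0.0539 to 0.2235.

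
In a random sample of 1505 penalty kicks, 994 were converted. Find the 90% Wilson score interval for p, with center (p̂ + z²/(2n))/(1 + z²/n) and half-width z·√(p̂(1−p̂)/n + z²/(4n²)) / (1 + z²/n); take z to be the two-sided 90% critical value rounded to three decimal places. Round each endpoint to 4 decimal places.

(0.6401, 0.6802)

Here p̂ = 994/1505 = 0.66047 and z = 1.645 (z² = 2.706025).
1 + z²/n = 1.001798.
Adjusted center: (0.66047 + z²/(2n))/1.001798 = 0.66018.
Radicand: p̂(1−p̂)/n + z²/(4n²) = 0.000149004 + 0.000000299 = 0.000149303.
Half-width = z·√(radicand)/denom = 1.645·0.012219/1.001798 = 0.02006.
So the interval runs from 0.6401 to 0.6802.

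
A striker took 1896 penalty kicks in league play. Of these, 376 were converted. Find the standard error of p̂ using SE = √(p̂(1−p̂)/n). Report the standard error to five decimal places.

SE = 0.00916

With x = 376 successes in n = 1896, p̂ = 0.19831.
p̂(1−p̂) = 0.158983.
Dividing by n and taking the root: √0.000083852 = 0.00916.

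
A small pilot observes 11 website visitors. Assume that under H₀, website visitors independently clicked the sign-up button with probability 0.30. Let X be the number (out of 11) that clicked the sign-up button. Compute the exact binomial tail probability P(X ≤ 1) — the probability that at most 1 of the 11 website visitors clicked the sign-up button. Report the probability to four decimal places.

X is binomial with n = 11 and p = 0.30.
P(X ≤ 1) = C(11,0)·0.30^0·0.70^11 + C(11,1)·0.30^1·0.70^10.
= 0.019773 + 0.093217 = 0.1130.

P = 0.1130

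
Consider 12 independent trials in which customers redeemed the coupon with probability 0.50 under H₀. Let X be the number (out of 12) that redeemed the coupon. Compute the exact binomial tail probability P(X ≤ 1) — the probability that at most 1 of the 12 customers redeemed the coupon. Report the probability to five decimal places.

P = 0.00317

X is binomial with n = 12 and p = 0.50.
P(X ≤ 1) = C(12,0)·0.50^0·0.50^12 + C(12,1)·0.50^1·0.50^11.
= 0.000244 + 0.002930 = 0.00317.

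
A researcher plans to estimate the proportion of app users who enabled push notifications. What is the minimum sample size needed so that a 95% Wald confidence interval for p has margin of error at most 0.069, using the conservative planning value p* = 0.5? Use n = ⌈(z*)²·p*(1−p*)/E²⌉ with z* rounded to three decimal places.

n = 202

The 95% critical value is z* = 1.960.
p*(1−p*) = 0.2500.
Required n before rounding: 3.841600 × 0.2500 / 0.069² = 201.722.
Rounding up, n = 202.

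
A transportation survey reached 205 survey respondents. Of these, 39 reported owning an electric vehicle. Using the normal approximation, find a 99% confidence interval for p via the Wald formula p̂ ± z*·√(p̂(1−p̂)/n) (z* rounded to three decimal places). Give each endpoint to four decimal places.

With x = 39 successes in n = 205, p̂ = 0.19024.
SE(p̂) = √(0.19024·0.80976/205) = 0.027413.
The 99% critical value is z* = 2.576.
Margin of error: 2.576 × 0.027413 = 0.07062.
CI: 0.19024 ± 0.07062 = (0.1196, 0.2609).

(0.1196, 0.2609)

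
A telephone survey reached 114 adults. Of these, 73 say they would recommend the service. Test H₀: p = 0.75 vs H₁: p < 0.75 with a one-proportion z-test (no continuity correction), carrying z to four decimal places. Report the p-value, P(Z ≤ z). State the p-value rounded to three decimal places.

The sample proportion is 73/114 = 0.64035.
SE₀ = √(0.75·0.25/114) = 0.040555.
Test statistic (full precision, shown to 4 dp): z = (73/114 − 0.75)/SE₀ ≈ -2.7037.
From the standard normal, P(Z ≤ z) = 0.003.

p-value = 0.003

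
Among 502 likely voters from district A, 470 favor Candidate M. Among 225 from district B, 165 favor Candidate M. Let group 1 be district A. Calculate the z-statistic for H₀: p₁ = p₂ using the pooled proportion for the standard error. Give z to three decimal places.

z = 7.608

p̂₁ = 470/502 = 0.93625, p̂₂ = 165/225 = 0.73333.
Pooled p̂ = (470+165)/(502+225) = 635/727 = 0.87345.
Pooled SE = √[0.1105332·0.00643648] ≈ 0.026673.
z = 0.20292/0.026673 = 7.608.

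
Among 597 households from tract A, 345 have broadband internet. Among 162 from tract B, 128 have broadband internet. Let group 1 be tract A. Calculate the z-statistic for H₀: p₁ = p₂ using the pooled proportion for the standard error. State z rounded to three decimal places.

Sample proportions: p̂₁ = 345/597 = 0.57789 and p̂₂ = 128/162 = 0.79012.
Pooling: p̂ = 473/759 = 0.62319.
SE = √[p̂(1−p̂)(1/n₁+1/n₂)] = √[0.62319·0.37681·(1/597+1/162)] ≈ 0.042929.
z = -0.21223/0.042929 = -4.944.

z = -4.944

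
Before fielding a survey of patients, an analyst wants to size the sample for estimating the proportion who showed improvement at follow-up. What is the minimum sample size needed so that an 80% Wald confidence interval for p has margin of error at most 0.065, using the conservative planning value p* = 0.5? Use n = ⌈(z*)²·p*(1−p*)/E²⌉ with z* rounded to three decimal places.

For 80% confidence, z* = 1.282.
p*(1−p*) = 0.50·0.50 = 0.2500.
(z*)²·p*(1−p*)/E² = 1.643524·0.2500/0.004225 = 97.250.
⌈97.250⌉ = 98.

n = 98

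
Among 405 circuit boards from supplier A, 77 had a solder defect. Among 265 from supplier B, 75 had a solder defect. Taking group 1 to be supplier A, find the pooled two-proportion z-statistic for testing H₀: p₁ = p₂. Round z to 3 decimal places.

p̂₁ = 77/405 = 0.19012, p̂₂ = 75/265 = 0.28302.
Pooled p̂ = (77+75)/(405+265) = 152/670 = 0.22687.
Pooled SE = √[0.1753976·0.00624272] ≈ 0.033090.
z = (p̂₁ − p̂₂)/SE = (0.19012 − 0.28302)/0.033090 = -0.09290/0.033090 = -2.807.

z = -2.807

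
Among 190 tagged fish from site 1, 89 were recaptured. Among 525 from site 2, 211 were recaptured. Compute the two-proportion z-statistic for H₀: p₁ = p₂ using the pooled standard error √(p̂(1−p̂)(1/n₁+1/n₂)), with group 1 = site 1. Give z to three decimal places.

z = 1.592

p̂₁ = 89/190 = 0.46842, p̂₂ = 211/525 = 0.40190.
Pooling: p̂ = 300/715 = 0.41958.
Pooled SE = √[0.2435327·0.00716792] ≈ 0.041781.
z = (p̂₁ − p̂₂)/SE = (0.46842 − 0.40190)/0.041781 = 0.06652/0.041781 = 1.592.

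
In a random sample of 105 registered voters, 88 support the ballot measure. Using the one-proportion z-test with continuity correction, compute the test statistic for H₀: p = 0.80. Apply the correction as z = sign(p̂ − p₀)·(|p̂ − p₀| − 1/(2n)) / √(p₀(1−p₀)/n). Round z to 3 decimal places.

The sample proportion is 88/105 = 0.83810. p̂ − p₀ = 0.038095.
1/(2n) = 0.004762.
Corrected numerator: |0.038095| − 0.004762 = 0.033333.
SE₀ = √(0.80·0.20/105) = 0.039036.
z = (+)0.033333/0.039036 = 0.854.

z = 0.854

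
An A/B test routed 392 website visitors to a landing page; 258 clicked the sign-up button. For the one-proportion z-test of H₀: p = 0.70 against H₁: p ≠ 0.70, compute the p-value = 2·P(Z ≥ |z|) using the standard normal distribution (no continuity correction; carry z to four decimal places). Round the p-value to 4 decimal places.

With x = 258 successes in n = 392, p̂ = 0.65816.
Under H₀, SE = √(p₀(1−p₀)/n) = √(0.70·0.30/392) = √0.000535714 = 0.023146.
z = (p̂ − p₀)/SE = (258/392 − 0.70)/0.023146 ≈ -1.8076.
p-value = 2·P(Z ≥ |z|) with z = -1.8076 → 0.0707.

p-value = 0.0707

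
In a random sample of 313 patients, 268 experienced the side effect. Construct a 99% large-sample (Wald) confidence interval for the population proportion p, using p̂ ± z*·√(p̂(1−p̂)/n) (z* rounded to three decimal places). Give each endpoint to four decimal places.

Sample proportion p̂ = 268/313 = 0.85623.
SE = √(p̂(1−p̂)/n) = √(0.123100/313) = 0.019832.
z* = 2.576 at the 99% level.
Margin of error: 2.576 × 0.019832 = 0.05109.
CI: 0.85623 ± 0.05109 = (0.8051, 0.9073).

(0.8051, 0.9073)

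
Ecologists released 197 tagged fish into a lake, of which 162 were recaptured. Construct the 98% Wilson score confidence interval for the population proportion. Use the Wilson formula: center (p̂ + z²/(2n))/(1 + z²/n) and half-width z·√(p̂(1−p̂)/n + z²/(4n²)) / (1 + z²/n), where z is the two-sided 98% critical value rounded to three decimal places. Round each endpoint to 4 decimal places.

Here p̂ = 162/197 = 0.82234 and z = 2.326 (z² = 5.410276).
1 + z²/n = 1.027463.
Center = (0.82234 + 0.013732)/1.027463 = 0.81372.
Radicand: p̂(1−p̂)/n + z²/(4n²) = 0.000741625 + 0.000034852 = 0.000776477.
Half-width = z·√(radicand)/denom = 2.326·0.027865/1.027463 = 0.06308.
So the interval runs from 0.7506 to 0.8768.

(0.7506, 0.8768)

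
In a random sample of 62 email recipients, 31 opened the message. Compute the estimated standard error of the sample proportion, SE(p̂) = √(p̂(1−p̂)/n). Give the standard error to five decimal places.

Sample proportion p̂ = 31/62 = 0.50000.
p̂(1−p̂) = 0.250000.
SE = √(0.250000/62) = 0.06350.

SE = 0.06350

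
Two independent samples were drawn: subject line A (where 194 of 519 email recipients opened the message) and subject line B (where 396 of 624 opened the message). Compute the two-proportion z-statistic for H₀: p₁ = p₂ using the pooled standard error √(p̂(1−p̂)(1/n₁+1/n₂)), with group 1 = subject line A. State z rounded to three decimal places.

z = -8.785

Sample proportions: p̂₁ = 194/519 = 0.37380 and p̂₂ = 396/624 = 0.63462.
Pooling: p̂ = 590/1143 = 0.51619.
SE = √[p̂(1−p̂)(1/n₁+1/n₂)] = √[0.51619·0.48381·(1/519+1/624)] ≈ 0.029689.
z = -0.26082/0.029689 = -8.785.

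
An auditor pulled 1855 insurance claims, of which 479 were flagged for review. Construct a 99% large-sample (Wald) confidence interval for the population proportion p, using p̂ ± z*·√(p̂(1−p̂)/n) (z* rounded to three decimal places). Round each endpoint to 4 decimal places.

(0.2320, 0.2844)

Sample proportion p̂ = 479/1855 = 0.25822.
SE = √(p̂(1−p̂)/n) = √(0.191543/1855) = 0.010162.
z* = 2.576 at the 99% level.
Margin = 2.576·0.010162 = 0.02618.
CI: 0.25822 ± 0.02618 = (0.2320, 0.2844).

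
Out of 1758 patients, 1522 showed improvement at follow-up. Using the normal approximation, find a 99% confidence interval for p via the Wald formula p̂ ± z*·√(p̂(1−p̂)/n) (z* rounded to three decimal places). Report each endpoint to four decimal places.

(0.8448, 0.8867)

Sample proportion p̂ = 1522/1758 = 0.86576.
Standard error of p̂: √(0.116222/1758) = √0.000066110 = 0.008131.
z* = 2.576 at the 99% level.
Margin = 2.576·0.008131 = 0.02095.
So the interval runs from 0.8448 to 0.8867.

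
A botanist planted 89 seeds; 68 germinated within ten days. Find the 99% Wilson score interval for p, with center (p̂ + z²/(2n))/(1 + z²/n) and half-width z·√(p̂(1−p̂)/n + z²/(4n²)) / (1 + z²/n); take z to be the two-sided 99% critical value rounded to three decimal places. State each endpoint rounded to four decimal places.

(0.6324, 0.8591)

p̂ = 68/89 = 0.76404; z = 2.576, so z² = 6.635776.
1 + z²/n = 1.074559.
Adjusted center: (0.76404 + z²/(2n))/1.074559 = 0.74572.
Radicand: p̂(1−p̂)/n + z²/(4n²) = 0.002025621 + 0.000209436 = 0.002235057.
Half-width = z·√(radicand)/denom = 2.576·0.047276/1.074559 = 0.11333.
CI: 0.74572 ± 0.11333 = (0.6324, 0.8591).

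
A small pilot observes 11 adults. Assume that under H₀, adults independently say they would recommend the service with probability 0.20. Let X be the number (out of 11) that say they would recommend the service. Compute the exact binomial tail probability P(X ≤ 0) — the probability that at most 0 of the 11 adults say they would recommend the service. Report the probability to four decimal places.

P = 0.0859

X ~ Binomial(n=11, p=0.20).
P(X ≤ 0) = C(11,0)·0.20^0·0.80^11.
= 0.085899 = 0.0859.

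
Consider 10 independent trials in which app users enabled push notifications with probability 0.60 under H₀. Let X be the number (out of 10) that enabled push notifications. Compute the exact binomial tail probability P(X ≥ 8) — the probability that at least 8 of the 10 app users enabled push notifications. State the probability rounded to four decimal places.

P = 0.1673

X ~ Binomial(n=10, p=0.60).
P(X ≥ 8) = C(10,8)·0.60^8·0.40^2 + C(10,9)·0.60^9·0.40^1 + C(10,10)·0.60^10·0.40^0.
= 0.120932 + 0.040311 + 0.006047 = 0.1673.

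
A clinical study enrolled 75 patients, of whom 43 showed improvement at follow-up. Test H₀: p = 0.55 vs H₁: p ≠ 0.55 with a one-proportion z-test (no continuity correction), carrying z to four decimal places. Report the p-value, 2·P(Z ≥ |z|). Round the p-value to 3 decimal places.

The sample proportion is 43/75 = 0.57333.
SE₀ = √(0.55·0.45/75) = 0.057446.
z = (p̂ − p₀)/SE = (43/75 − 0.55)/0.057446 ≈ 0.4062.
p-value = 2·P(Z ≥ |z|) with z = 0.4062 → 0.685.

p-value = 0.685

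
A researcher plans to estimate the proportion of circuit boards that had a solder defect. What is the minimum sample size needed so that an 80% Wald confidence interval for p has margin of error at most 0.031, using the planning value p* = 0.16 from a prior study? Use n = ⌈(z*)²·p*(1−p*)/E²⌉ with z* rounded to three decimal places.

n = 230

z* = 1.282 at the 80% level.
p*(1−p*) = 0.1344.
(z*)²·p*(1−p*)/E² = 1.643524·0.1344/0.000961 = 229.854.
⌈229.854⌉ = 230.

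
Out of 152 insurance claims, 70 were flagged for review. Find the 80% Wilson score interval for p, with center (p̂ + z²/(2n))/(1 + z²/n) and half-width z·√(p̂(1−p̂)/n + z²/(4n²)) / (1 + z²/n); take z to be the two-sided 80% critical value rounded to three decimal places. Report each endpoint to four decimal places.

(0.4094, 0.5125)

p̂ = 70/152 = 0.46053; z = 1.282, so z² = 1.643524.
1 + z²/n = 1.010813.
Center = (0.46053 + 0.005406)/1.010813 = 0.46095.
Radicand: p̂(1−p̂)/n + z²/(4n²) = 0.001634486 + 0.000017784 = 0.001652270.
Half-width = z·√(radicand)/denom = 1.282·0.040648/1.010813 = 0.05155.
So the interval runs from 0.4094 to 0.5125.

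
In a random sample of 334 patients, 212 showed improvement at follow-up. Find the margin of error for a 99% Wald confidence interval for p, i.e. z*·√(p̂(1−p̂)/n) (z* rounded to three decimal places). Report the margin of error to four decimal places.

ME = 0.0679

With x = 212 successes in n = 334, p̂ = 0.63473.
SE(p̂) = √(0.63473·0.36527/334) = 0.026347.
z* = 2.576 at the 99% level.
So ME = 0.0679.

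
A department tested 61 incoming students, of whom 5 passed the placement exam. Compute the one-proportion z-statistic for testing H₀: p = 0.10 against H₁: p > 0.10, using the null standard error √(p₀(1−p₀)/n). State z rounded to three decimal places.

Sample proportion p̂ = 5/61 = 0.08197.
Under H₀, SE = √(p₀(1−p₀)/n) = √(0.10·0.90/61) = √0.001475410 = 0.038411.
z = (0.08197 − 0.10)/0.038411 = -0.01803/0.038411 = -0.469.

z = -0.469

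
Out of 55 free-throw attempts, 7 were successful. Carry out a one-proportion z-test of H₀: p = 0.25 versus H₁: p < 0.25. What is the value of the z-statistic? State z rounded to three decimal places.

z = -2.102

The sample proportion is 7/55 = 0.12727.
Null standard error: √(0.25·0.75/55) = √0.003409091 = 0.058387.
Test statistic: z = -0.12273/0.058387 = -2.102.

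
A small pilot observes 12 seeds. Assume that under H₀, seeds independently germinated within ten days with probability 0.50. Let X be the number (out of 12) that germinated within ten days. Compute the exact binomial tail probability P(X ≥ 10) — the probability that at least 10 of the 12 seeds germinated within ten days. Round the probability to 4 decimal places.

X is binomial with n = 12 and p = 0.50.
P(X ≥ 10) = C(12,10)·0.50^10·0.50^2 + C(12,11)·0.50^11·0.50^1 + C(12,12)·0.50^12·0.50^0.
= 0.016113 + 0.002930 + 0.000244 = 0.0193.

P = 0.0193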